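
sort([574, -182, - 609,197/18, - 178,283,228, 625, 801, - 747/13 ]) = [ - 609, - 182,-178,  -  747/13, 197/18,228, 283,574  ,  625,801 ]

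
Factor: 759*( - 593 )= -450087 = - 3^1*11^1*23^1 * 593^1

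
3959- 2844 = 1115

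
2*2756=5512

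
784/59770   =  392/29885 =0.01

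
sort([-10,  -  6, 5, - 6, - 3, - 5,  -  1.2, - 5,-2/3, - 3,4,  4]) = [ - 10,  -  6,  -  6,-5,  -  5,  -  3, - 3, - 1.2, - 2/3, 4, 4,5]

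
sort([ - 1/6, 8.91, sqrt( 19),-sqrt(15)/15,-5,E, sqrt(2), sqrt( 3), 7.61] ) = [ -5, - sqrt(15)/15,  -  1/6,sqrt(2),sqrt ( 3), E, sqrt(19),7.61, 8.91 ]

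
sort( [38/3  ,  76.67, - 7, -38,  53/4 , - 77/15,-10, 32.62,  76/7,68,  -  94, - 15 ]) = [ - 94, -38, - 15,- 10, - 7, - 77/15,76/7,38/3,53/4,32.62,68, 76.67]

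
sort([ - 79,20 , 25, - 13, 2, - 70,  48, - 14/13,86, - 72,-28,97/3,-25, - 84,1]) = [ - 84, - 79, - 72, - 70, - 28, - 25, - 13, - 14/13, 1,2,20, 25,97/3,48, 86] 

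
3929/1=3929 = 3929.00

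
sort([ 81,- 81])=[ - 81,81 ]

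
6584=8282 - 1698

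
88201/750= 88201/750 = 117.60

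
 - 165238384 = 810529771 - 975768155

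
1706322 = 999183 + 707139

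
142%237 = 142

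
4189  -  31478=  - 27289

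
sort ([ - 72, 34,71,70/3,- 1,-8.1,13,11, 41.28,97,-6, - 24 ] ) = [-72, - 24, - 8.1  , - 6, - 1,11, 13,70/3,34, 41.28, 71 , 97]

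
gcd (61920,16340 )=860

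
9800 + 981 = 10781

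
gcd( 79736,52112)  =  8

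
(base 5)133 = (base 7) 61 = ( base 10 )43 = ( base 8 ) 53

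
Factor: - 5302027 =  - 5302027^1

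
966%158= 18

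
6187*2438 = 15083906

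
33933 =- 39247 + 73180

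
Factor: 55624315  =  5^1*59^1*157^1*1201^1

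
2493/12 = 831/4  =  207.75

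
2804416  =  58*48352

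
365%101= 62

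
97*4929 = 478113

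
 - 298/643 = -298/643 = -0.46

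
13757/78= 13757/78 = 176.37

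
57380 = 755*76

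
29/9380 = 29/9380 = 0.00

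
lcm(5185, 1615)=98515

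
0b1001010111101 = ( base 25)7gm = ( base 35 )3w2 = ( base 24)87l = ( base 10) 4797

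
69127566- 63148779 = 5978787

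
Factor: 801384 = 2^3  *  3^1*33391^1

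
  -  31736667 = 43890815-75627482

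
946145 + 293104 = 1239249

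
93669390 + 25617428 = 119286818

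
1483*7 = 10381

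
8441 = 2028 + 6413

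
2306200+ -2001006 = 305194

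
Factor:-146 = -2^1*73^1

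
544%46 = 38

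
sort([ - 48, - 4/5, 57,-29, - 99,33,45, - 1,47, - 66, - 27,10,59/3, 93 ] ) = [ - 99,-66, - 48, - 29, - 27, - 1, - 4/5, 10,  59/3, 33, 45, 47 , 57,  93 ] 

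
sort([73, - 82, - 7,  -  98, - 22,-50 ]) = [ - 98,-82, - 50, - 22 ,  -  7,73]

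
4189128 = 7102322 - 2913194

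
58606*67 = 3926602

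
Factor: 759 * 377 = 3^1 * 11^1*13^1*23^1 * 29^1 = 286143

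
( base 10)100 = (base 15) 6A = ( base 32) 34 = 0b1100100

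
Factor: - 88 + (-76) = - 2^2*41^1 = - 164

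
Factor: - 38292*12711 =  - 486729612 = - 2^2 * 3^2 *19^1 * 223^1*3191^1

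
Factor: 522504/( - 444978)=-2^2*3^1 * 41^1* 419^( - 1 ) = - 492/419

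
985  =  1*985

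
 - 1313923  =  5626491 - 6940414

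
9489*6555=62200395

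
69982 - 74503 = -4521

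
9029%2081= 705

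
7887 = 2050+5837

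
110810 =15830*7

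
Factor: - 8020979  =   - 1699^1*4721^1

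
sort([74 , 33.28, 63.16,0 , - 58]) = [ - 58,0, 33.28,63.16,74]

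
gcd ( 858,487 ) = 1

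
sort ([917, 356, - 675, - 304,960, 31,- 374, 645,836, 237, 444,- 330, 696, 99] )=[ - 675, - 374, - 330, - 304,31, 99,237, 356,444, 645, 696,836 , 917 , 960 ] 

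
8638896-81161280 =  - 72522384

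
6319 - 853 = 5466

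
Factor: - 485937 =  - 3^2 * 53993^1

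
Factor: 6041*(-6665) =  - 5^1 * 7^1 * 31^1 * 43^1 * 863^1  =  -  40263265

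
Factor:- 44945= - 5^1*89^1*101^1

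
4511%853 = 246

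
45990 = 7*6570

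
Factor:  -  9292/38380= -23/95=- 5^ (  -  1)*19^( - 1 )*23^1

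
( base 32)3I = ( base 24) 4I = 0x72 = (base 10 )114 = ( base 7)222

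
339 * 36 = 12204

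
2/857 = 2/857 = 0.00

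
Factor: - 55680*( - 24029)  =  2^7*3^1*5^1*29^1*24029^1= 1337934720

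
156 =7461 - 7305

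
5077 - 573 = 4504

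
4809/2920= 4809/2920 = 1.65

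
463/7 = 66 + 1/7 = 66.14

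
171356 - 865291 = -693935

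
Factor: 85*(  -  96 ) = - 8160 = - 2^5*3^1*5^1 *17^1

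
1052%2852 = 1052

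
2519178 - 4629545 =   -  2110367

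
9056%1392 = 704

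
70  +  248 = 318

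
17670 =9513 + 8157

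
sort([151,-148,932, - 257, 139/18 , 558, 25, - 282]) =[-282,  -  257, - 148, 139/18, 25, 151, 558, 932]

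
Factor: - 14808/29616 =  - 1/2= -2^( - 1)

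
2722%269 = 32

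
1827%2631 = 1827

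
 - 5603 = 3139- 8742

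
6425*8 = 51400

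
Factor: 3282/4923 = 2^1*3^ ( - 1 ) = 2/3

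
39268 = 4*9817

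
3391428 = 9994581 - 6603153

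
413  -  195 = 218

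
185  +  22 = 207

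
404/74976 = 101/18744 = 0.01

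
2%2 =0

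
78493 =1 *78493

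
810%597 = 213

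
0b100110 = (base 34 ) 14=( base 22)1g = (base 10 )38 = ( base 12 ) 32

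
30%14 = 2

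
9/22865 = 9/22865 = 0.00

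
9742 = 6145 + 3597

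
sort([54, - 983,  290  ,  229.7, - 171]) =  [ - 983, - 171,  54,  229.7,290]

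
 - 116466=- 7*16638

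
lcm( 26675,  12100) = 1173700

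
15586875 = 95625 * 163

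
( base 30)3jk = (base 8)6332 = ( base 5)101130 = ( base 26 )4ME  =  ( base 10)3290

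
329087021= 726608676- 397521655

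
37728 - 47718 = -9990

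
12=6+6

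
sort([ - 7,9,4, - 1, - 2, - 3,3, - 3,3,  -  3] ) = [ - 7, - 3, - 3, - 3, - 2 ,  -  1,3 , 3, 4,9]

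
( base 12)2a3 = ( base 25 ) GB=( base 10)411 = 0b110011011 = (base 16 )19b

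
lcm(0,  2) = 0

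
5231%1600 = 431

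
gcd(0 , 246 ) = 246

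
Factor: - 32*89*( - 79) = 2^5*79^1 * 89^1 = 224992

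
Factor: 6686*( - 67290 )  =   - 449900940 = - 2^2* 3^1*5^1*2243^1*3343^1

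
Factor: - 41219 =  -47^1*877^1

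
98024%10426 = 4190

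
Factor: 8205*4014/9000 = 365943/100 = 2^ (-2)*3^1 * 5^( - 2)*223^1*547^1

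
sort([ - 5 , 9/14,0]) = [ - 5, 0, 9/14]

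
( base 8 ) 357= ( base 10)239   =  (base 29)87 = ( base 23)A9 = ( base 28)8F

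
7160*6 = 42960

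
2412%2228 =184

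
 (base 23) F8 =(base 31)BC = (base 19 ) IB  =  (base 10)353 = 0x161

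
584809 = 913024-328215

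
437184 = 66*6624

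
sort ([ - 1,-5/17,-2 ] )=[ - 2 , - 1 , - 5/17 ]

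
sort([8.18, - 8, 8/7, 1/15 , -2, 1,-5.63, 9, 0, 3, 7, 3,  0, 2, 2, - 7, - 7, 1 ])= [ - 8, - 7, - 7 , - 5.63, - 2,0,  0, 1/15,1, 1, 8/7,2, 2, 3,3,7, 8.18, 9]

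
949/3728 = 949/3728 = 0.25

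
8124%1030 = 914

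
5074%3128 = 1946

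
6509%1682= 1463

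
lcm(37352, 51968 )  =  1195264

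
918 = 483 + 435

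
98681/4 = 24670 + 1/4 = 24670.25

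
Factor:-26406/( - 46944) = 2^( - 4)*3^2 =9/16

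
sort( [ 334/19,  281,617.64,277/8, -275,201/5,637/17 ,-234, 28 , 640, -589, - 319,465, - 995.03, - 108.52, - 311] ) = [ -995.03 ,-589,-319, - 311,-275,  -  234, -108.52,334/19,28,277/8,637/17, 201/5,281, 465,617.64,640] 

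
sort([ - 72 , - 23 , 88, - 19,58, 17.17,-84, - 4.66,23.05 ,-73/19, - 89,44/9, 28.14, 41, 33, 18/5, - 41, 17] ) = [-89, - 84,-72,-41,  -  23, - 19, - 4.66, - 73/19, 18/5,44/9,17, 17.17,23.05, 28.14, 33, 41, 58 , 88] 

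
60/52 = 15/13 = 1.15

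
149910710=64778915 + 85131795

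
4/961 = 4/961 = 0.00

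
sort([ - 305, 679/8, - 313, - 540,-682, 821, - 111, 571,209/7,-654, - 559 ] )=[ - 682, - 654,- 559, - 540, - 313, - 305,-111, 209/7,679/8, 571 , 821] 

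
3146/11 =286 = 286.00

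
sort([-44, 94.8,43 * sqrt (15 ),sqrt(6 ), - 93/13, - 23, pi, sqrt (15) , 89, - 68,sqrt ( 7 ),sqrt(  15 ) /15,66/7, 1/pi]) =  [ - 68, - 44, - 23 ,-93/13,sqrt( 15)/15, 1/pi, sqrt( 6),sqrt(7), pi , sqrt( 15),66/7,89, 94.8,43 *sqrt( 15 ) ]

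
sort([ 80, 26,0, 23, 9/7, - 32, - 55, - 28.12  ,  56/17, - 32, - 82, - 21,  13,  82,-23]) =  [ - 82 , -55, - 32, - 32, - 28.12, - 23 , - 21,0,  9/7,  56/17,13,  23,26,80,  82]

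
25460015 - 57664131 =-32204116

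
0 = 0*13131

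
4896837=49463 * 99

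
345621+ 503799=849420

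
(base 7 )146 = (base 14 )5d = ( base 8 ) 123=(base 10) 83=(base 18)4B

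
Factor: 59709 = 3^1*13^1*1531^1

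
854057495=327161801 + 526895694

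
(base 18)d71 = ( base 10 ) 4339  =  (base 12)2617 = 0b1000011110011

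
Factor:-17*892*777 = -11782428 = -2^2 * 3^1*7^1*17^1*37^1*223^1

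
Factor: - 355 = - 5^1*71^1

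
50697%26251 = 24446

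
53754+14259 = 68013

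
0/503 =0=0.00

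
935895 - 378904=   556991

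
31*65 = 2015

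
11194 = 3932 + 7262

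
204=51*4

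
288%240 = 48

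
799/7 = 799/7 = 114.14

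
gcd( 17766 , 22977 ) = 27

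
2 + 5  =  7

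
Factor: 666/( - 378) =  - 37/21=-3^( - 1) * 7^(  -  1) * 37^1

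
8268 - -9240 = 17508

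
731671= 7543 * 97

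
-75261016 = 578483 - 75839499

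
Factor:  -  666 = - 2^1 * 3^2 * 37^1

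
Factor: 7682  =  2^1*23^1*167^1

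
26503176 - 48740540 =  - 22237364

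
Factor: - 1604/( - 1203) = 2^2*3^ ( - 1) = 4/3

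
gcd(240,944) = 16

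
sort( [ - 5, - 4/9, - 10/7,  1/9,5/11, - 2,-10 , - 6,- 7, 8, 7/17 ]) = [ -10,-7, - 6, - 5, - 2, - 10/7,-4/9,  1/9, 7/17, 5/11,8]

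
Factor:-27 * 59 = -1593= -  3^3* 59^1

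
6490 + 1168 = 7658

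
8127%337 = 39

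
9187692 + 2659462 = 11847154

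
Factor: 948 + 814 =1762 = 2^1*881^1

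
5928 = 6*988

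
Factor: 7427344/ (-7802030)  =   - 3713672/3901015  =  - 2^3 * 5^( -1)*23^1*229^(-1 )*3407^( - 1) *20183^1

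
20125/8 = 20125/8 = 2515.62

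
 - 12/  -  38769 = 4/12923 =0.00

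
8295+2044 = 10339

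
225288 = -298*( -756) 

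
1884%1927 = 1884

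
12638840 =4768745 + 7870095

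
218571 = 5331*41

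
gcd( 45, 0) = 45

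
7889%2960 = 1969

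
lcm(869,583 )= 46057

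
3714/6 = 619 = 619.00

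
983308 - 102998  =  880310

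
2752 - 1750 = 1002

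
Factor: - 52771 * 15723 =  - 3^2*113^1*467^1*1747^1 = - 829718433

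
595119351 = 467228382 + 127890969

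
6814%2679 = 1456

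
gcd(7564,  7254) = 62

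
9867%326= 87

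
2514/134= 18 + 51/67 = 18.76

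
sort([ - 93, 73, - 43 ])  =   [ - 93, - 43 , 73]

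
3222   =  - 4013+7235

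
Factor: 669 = 3^1*223^1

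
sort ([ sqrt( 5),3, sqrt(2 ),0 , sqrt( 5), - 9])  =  [ - 9, 0, sqrt (2 ), sqrt( 5), sqrt (5), 3 ] 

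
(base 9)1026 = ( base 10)753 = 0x2F1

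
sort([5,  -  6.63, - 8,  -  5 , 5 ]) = [-8, - 6.63, - 5,5,  5 ]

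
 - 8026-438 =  -8464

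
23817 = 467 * 51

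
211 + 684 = 895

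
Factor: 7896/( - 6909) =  - 2^3 * 7^( - 1) = - 8/7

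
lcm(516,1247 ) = 14964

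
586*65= 38090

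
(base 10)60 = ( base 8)74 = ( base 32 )1s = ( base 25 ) 2A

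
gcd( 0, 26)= 26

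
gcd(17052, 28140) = 84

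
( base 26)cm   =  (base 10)334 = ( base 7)655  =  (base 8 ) 516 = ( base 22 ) F4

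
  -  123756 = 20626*( - 6)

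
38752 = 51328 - 12576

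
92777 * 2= 185554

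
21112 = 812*26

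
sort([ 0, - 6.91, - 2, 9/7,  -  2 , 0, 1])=[ - 6.91, - 2, - 2, 0, 0, 1, 9/7 ] 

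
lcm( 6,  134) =402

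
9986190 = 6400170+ 3586020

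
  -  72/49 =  - 2 + 26/49 =- 1.47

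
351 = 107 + 244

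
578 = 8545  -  7967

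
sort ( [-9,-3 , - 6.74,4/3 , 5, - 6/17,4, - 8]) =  [ - 9, -8, - 6.74 , - 3, -6/17,4/3,4, 5]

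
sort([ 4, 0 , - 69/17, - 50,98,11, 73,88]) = [-50, - 69/17,0,4,11,73, 88,98] 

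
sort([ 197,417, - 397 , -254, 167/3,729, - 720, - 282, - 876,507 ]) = [ - 876, - 720, - 397 , - 282, - 254,167/3,197,417 , 507,729 ]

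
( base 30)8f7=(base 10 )7657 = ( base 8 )16751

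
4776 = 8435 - 3659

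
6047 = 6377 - 330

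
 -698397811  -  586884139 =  - 1285281950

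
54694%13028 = 2582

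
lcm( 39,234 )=234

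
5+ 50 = 55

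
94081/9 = 94081/9 = 10453.44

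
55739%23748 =8243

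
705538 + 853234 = 1558772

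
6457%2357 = 1743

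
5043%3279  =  1764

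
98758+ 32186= 130944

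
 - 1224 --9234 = 8010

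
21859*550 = 12022450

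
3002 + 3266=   6268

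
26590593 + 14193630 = 40784223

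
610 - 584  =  26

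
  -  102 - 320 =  - 422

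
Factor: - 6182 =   -  2^1*11^1*281^1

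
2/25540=1/12770 = 0.00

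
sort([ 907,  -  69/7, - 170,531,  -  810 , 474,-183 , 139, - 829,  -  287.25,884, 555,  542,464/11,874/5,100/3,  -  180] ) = [ - 829, - 810 , - 287.25,-183,-180, - 170,- 69/7,100/3,464/11,139,874/5,474, 531,542, 555,884,907]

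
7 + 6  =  13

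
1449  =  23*63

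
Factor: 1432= 2^3 * 179^1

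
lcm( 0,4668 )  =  0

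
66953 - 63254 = 3699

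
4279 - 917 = 3362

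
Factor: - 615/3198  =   - 2^( - 1 )*5^1 * 13^( - 1)=- 5/26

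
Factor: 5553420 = 2^2*3^1  *5^1*92557^1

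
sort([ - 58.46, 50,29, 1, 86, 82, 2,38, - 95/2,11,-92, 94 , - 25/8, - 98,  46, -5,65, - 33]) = [- 98, - 92,-58.46, - 95/2, - 33, - 5 ,-25/8,1, 2 , 11, 29, 38  ,  46,50,65,  82,86, 94]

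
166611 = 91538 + 75073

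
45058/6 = 22529/3 = 7509.67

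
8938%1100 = 138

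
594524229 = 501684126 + 92840103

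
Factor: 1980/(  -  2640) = -3/4 = - 2^(  -  2)*3^1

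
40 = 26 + 14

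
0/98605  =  0 = 0.00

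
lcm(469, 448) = 30016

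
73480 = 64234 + 9246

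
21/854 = 3/122= 0.02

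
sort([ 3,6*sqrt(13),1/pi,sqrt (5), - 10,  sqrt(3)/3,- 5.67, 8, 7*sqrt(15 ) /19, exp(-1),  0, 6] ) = [-10, - 5.67,0 , 1/pi,exp( - 1),sqrt(3 ) /3,7*sqrt( 15)/19,sqrt(5 ) , 3, 6, 8,6*sqrt(13 )] 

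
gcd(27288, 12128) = 3032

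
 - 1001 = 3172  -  4173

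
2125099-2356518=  - 231419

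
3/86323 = 3/86323 = 0.00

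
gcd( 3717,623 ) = 7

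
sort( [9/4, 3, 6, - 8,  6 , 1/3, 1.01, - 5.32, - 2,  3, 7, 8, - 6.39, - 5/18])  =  [ - 8, - 6.39,-5.32,  -  2, - 5/18 , 1/3, 1.01, 9/4,3 , 3, 6 , 6,7,8]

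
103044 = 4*25761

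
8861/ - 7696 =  - 2 + 6531/7696 = - 1.15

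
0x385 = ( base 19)298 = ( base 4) 32011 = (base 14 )485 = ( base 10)901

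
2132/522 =4 + 22/261 = 4.08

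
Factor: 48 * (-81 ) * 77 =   -  299376=-2^4*3^5 * 7^1*11^1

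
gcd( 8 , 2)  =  2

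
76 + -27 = 49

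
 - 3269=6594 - 9863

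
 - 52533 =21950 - 74483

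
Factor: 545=5^1*109^1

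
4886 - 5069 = -183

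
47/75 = 47/75= 0.63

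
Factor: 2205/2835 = 7/9= 3^( - 2 ) * 7^1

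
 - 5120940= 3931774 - 9052714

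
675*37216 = 25120800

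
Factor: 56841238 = 2^1*28420619^1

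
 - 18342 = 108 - 18450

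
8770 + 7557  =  16327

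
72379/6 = 12063 + 1/6=12063.17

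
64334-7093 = 57241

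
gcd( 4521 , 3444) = 3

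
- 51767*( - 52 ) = 2691884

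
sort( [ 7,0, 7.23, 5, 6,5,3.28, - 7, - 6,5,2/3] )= [ - 7, - 6, 0, 2/3,  3.28,5,5 , 5,6 , 7, 7.23 ] 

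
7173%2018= 1119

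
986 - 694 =292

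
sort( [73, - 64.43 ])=[ - 64.43,73 ]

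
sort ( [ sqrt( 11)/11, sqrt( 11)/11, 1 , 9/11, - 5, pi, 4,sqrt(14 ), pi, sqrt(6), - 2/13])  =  [ - 5, - 2/13,  sqrt(11 )/11, sqrt(11 ) /11, 9/11, 1, sqrt (6 ), pi,  pi, sqrt( 14 ),4 ] 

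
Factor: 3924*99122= 2^3 * 3^2*29^1*109^1*1709^1 = 388954728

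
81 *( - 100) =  - 8100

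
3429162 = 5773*594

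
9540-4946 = 4594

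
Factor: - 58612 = - 2^2*14653^1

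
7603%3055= 1493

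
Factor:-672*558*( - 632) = 2^9 * 3^3 * 7^1 * 31^1*79^1 = 236984832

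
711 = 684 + 27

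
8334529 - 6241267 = 2093262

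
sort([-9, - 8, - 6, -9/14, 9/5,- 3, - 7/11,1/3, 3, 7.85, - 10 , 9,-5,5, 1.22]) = [ - 10, - 9, - 8, - 6, - 5, - 3  ,-9/14, - 7/11, 1/3, 1.22,9/5, 3,5, 7.85, 9]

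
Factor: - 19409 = - 13^1*1493^1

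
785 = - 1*( - 785 ) 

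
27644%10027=7590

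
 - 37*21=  - 777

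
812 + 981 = 1793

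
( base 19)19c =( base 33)gg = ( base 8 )1040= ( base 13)32b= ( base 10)544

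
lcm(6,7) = 42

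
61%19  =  4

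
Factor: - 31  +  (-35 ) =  - 66 =- 2^1* 3^1*11^1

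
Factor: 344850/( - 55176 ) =-25/4 = - 2^( - 2)* 5^2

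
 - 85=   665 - 750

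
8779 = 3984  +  4795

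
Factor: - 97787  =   -97787^1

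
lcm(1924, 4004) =148148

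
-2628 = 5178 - 7806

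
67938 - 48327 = 19611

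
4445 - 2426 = 2019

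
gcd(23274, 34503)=3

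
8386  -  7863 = 523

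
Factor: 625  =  5^4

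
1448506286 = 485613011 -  - 962893275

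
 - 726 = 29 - 755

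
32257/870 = 32257/870  =  37.08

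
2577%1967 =610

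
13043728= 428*30476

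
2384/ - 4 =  - 596/1=- 596.00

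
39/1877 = 39/1877 = 0.02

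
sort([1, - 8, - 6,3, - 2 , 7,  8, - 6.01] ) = [ - 8, - 6.01, - 6, - 2, 1,3,7,  8]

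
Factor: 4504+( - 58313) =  - 53809 = - 7^1*7687^1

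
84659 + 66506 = 151165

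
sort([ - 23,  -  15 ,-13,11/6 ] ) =[  -  23,- 15,-13,11/6 ]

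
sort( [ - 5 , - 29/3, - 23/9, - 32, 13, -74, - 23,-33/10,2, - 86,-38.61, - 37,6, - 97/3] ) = [ - 86, - 74, - 38.61, - 37, - 97/3 , - 32 ,- 23, - 29/3, - 5, - 33/10, - 23/9 , 2, 6,13]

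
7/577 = 7/577 = 0.01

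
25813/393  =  65 + 268/393 = 65.68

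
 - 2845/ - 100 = 28 + 9/20 = 28.45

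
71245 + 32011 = 103256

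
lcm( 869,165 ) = 13035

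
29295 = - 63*( - 465)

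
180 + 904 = 1084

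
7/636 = 7/636 = 0.01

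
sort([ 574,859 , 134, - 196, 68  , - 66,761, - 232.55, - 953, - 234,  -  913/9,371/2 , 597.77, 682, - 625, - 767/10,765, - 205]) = [ - 953, - 625, - 234, -232.55,-205, - 196, - 913/9, - 767/10, - 66, 68,134,371/2,574,597.77,682,761,765, 859 ]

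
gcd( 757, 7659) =1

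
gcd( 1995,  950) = 95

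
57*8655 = 493335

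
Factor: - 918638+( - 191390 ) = -1110028 = - 2^2*359^1*773^1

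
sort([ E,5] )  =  [ E,5 ]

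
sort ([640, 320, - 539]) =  [ - 539, 320,640 ]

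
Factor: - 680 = - 2^3 * 5^1 * 17^1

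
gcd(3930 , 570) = 30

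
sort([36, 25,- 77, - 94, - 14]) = [ - 94,-77, - 14 , 25,  36 ]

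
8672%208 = 144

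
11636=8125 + 3511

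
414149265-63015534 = 351133731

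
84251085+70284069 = 154535154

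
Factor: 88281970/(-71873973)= -2^1*3^(-4)*5^1*7^1 * 887333^( - 1) * 1261171^1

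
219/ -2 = - 110 + 1/2  =  - 109.50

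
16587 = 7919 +8668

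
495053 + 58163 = 553216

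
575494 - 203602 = 371892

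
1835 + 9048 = 10883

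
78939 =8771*9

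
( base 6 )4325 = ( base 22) 20l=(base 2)1111011101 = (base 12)6a5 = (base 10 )989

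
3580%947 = 739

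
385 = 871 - 486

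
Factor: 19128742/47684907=2^1*3^( - 2 )*5298323^ (-1 ) * 9564371^1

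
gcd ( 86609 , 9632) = 1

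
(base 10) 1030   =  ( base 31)127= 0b10000000110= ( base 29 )16f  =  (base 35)TF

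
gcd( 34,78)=2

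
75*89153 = 6686475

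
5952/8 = 744= 744.00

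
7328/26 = 3664/13 = 281.85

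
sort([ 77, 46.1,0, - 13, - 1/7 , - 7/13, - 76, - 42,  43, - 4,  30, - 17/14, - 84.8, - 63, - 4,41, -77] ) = [ - 84.8, - 77,-76 ,  -  63, - 42,-13, - 4, - 4 , - 17/14, - 7/13, - 1/7,0, 30,41,43,46.1,  77]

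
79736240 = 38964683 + 40771557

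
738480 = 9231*80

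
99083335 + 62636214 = 161719549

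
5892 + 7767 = 13659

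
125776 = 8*15722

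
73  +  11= 84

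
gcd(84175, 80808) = 3367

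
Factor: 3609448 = 2^3 * 451181^1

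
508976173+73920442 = 582896615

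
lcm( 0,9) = 0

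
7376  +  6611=13987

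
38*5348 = 203224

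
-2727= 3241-5968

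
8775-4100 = 4675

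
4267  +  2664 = 6931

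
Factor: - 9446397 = -3^1 * 67^1*46997^1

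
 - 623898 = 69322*( - 9 )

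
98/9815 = 98/9815= 0.01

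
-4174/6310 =-2087/3155 = - 0.66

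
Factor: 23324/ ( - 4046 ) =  - 98/17   =  - 2^1 * 7^2 * 17^ ( - 1 )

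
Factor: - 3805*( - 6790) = 25835950 = 2^1 * 5^2* 7^1*97^1 * 761^1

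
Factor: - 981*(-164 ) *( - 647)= - 2^2 * 3^2*41^1*109^1*647^1= -  104091948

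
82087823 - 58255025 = 23832798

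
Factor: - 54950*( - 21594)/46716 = 5^2 * 7^1 * 17^(- 1 )*59^1*61^1 * 157^1*229^( - 1 ) = 98882525/3893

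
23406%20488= 2918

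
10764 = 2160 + 8604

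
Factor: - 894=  - 2^1*3^1*149^1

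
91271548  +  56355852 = 147627400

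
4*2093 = 8372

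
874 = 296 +578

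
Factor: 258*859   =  221622 = 2^1*3^1*43^1 * 859^1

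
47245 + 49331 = 96576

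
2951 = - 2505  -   - 5456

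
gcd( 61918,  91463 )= 1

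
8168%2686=110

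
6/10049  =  6/10049 = 0.00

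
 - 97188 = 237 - 97425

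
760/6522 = 380/3261 = 0.12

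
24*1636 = 39264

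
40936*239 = 9783704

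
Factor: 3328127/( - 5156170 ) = -2^( - 1 )*5^(- 1 ) * 11^1*29^1* 509^( - 1 )*1013^( - 1)*10433^1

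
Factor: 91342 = 2^1*109^1*419^1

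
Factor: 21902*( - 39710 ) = -869728420 = - 2^2*5^1 * 11^1*19^2*47^1*233^1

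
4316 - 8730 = -4414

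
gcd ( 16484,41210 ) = 8242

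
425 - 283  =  142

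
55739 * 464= 25862896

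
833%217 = 182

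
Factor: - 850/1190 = -5^1 * 7^( - 1)=- 5/7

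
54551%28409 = 26142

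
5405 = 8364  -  2959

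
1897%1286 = 611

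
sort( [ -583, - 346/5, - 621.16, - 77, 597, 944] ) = [ -621.16, - 583, - 77,  -  346/5, 597,944]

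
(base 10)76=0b1001100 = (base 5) 301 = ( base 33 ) 2A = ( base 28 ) 2K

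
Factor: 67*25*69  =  3^1*5^2*23^1*67^1 = 115575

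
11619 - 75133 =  - 63514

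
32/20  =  8/5 = 1.60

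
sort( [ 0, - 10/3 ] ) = [ - 10/3,0 ]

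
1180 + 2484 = 3664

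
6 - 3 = 3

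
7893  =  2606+5287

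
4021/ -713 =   -  6 + 257/713 = -5.64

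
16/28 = 4/7 = 0.57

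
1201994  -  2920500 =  - 1718506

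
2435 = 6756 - 4321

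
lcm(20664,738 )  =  20664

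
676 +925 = 1601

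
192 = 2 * 96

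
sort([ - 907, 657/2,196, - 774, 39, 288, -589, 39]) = [-907,-774, - 589,39, 39,  196, 288,  657/2 ]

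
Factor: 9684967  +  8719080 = 17^1*59^2 * 311^1 = 18404047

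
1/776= 1/776 = 0.00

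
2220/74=30 = 30.00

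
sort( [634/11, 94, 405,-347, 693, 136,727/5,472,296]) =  [ - 347, 634/11, 94, 136, 727/5, 296,405,472,693]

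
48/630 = 8/105 = 0.08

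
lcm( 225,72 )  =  1800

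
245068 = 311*788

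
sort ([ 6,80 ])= [6, 80]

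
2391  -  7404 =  - 5013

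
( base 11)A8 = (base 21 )5d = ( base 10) 118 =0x76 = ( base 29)42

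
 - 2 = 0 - 2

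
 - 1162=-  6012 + 4850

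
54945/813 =67 + 158/271 = 67.58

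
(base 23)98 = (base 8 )327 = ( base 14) 115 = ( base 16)D7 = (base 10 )215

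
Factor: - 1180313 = -1180313^1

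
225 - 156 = 69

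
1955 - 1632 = 323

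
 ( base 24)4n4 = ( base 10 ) 2860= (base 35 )2bp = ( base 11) 2170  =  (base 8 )5454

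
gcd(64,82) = 2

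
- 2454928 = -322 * 7624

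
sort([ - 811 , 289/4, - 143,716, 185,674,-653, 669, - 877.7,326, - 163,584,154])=[ - 877.7,- 811, - 653, - 163, - 143,289/4,154,185,326,584,  669, 674, 716]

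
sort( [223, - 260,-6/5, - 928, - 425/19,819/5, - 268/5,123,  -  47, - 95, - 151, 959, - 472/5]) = [ - 928, - 260, - 151, - 95, - 472/5, -268/5,  -  47, - 425/19,-6/5,123, 819/5,223,959]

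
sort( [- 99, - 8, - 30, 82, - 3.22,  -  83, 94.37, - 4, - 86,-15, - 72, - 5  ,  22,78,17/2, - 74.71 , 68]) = [ - 99, - 86, - 83, - 74.71, - 72, - 30 , - 15, - 8, - 5, - 4, - 3.22,17/2, 22,68,78,82,94.37] 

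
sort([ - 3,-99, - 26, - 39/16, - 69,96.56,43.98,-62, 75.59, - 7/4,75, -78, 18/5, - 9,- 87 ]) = [ - 99, - 87, - 78, -69, -62,  -  26, - 9,-3,- 39/16,-7/4,18/5, 43.98,  75,75.59,96.56 ]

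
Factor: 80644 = 2^2*20161^1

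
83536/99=83536/99 = 843.80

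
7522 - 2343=5179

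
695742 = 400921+294821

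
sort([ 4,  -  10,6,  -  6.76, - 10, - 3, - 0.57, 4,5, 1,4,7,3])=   [ - 10, - 10,-6.76, - 3, - 0.57,1,3,4, 4,4,5,6 , 7]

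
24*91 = 2184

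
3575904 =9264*386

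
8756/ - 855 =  - 8756/855 =- 10.24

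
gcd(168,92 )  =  4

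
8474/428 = 19+ 171/214 = 19.80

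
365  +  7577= 7942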